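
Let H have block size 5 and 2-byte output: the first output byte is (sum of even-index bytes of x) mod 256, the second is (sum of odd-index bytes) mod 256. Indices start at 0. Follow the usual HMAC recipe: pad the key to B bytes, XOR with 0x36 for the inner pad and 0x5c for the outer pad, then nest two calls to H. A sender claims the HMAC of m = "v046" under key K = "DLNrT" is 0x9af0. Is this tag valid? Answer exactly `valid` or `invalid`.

valid

Key "DLNrT" = 44 4c 4e 72 54 is exactly B = 5 bytes: K' = 44 4c 4e 72 54.
K' ⊕ ipad = 72 7a 78 44 62; K' ⊕ opad = 18 10 12 2e 08.
Inner hash: even-index sum = 434 mod 256 = 178; odd-index sum = 360 mod 256 = 104 → b2 68.
Outer hash (recomputed tag): even-index sum = 154 mod 256 = 154; odd-index sum = 240 mod 256 = 240 → 9a f0.
Recomputed tag = 9af0; claimed = 9af0 → match.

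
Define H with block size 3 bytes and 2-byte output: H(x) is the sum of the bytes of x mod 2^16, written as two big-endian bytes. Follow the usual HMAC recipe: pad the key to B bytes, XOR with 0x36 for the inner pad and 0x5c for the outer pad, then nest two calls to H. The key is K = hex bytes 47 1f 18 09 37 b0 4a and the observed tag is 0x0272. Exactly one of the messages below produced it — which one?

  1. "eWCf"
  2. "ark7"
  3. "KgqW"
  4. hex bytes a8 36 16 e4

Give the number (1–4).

4

Key hex bytes 47 1f 18 09 37 b0 4a is 7 bytes > B = 3, so hash it first: H(key) = 01 b8, then zero-pad to 3 bytes: K' = 01 b8 00.
K' ⊕ ipad = 37 8e 36; K' ⊕ opad = 5d e4 5c.
m1: inner = H(37 8e 36 65 57 43 66) = 02 60; tag = H(5d e4 5c 02 60) = 01ff
m2: inner = H(37 8e 36 61 72 6b 37) = 02 70; tag = H(5d e4 5c 02 70) = 020f
m3: inner = H(37 8e 36 4b 67 71 57) = 02 75; tag = H(5d e4 5c 02 75) = 0214
m4: inner = H(37 8e 36 a8 36 16 e4) = 02 d3; tag = H(5d e4 5c 02 d3) = 0272 ← matches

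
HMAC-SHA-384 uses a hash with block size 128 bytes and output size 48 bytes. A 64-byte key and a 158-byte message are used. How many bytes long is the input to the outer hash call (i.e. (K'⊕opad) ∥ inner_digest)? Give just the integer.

176

Key is 64 ≤ 128 bytes, zero-padded: |K'| = 128.
Outer input = (K'⊕opad) ∥ H(inner) → 128 + 48 = 176 bytes.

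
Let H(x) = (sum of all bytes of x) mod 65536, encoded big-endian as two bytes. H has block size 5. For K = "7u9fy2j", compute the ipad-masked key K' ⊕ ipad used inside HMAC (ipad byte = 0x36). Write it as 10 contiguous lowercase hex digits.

Key "7u9fy2j" = 37 75 39 66 79 32 6a is 7 bytes > B = 5, so hash it first: H(key) = 02 60, then zero-pad to 5 bytes: K' = 02 60 00 00 00.
XOR each byte with 0x36: 02⊕36=34, 60⊕36=56, 00⊕36=36, 00⊕36=36, 00⊕36=36.

3456363636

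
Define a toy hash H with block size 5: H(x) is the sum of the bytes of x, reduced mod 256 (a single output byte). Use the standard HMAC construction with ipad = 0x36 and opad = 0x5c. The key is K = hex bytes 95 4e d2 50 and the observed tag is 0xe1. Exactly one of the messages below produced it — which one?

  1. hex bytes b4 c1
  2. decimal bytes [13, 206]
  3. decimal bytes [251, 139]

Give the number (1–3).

Key hex bytes 95 4e d2 50 is 4 bytes ≤ B = 5; zero-pad to 5 bytes: K' = 95 4e d2 50 00.
K' ⊕ ipad = a3 78 e4 66 36; K' ⊕ opad = c9 12 8e 0c 5c.
m1: inner = H(a3 78 e4 66 36 b4 c1) = 10; tag = H(c9 12 8e 0c 5c 10) = e1 ← matches
m2: inner = H(a3 78 e4 66 36 0d ce) = 76; tag = H(c9 12 8e 0c 5c 76) = 47
m3: inner = H(a3 78 e4 66 36 fb 8b) = 21; tag = H(c9 12 8e 0c 5c 21) = f2

1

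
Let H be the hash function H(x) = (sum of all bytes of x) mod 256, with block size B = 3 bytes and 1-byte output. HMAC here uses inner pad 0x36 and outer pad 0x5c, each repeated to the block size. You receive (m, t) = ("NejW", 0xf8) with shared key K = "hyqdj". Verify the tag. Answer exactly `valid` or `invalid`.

Key "hyqdj" = 68 79 71 64 6a is 5 bytes > B = 3, so hash it first: H(key) = 20, then zero-pad to 3 bytes: K' = 20 00 00.
K' ⊕ ipad = 16 36 36; K' ⊕ opad = 7c 5c 5c.
Inner hash: sum = 22+54+54+78+101+106+87 = 502; mod 256 = 246 → f6.
Outer hash (recomputed tag): sum = 124+92+92+246 = 554; mod 256 = 42 → 2a.
Recomputed tag = 2a; claimed = f8 → mismatch.

invalid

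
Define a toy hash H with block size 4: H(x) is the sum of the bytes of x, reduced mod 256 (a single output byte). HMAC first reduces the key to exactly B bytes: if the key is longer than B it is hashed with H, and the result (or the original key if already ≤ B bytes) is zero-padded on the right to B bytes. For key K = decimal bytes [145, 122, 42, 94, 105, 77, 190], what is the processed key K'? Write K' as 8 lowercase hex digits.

|K| = 7 > B = 4, so first hash the key.
H(K): sum = 145+122+42+94+105+77+190 = 775; mod 256 = 7 → 07.
Zero-pad H(K) = 07 to 4 bytes: K' = 07 00 00 00.

07000000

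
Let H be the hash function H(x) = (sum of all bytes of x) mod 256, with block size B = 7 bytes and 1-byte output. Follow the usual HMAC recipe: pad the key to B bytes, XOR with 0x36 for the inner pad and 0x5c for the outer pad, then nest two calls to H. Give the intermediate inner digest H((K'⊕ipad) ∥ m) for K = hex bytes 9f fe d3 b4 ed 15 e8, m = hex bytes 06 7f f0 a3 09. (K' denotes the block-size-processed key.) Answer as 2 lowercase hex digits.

Key hex bytes 9f fe d3 b4 ed 15 e8 is exactly B = 7 bytes: K' = 9f fe d3 b4 ed 15 e8.
K' ⊕ ipad = a9 c8 e5 82 db 23 de.
Inner input = a9 c8 e5 82 db 23 de ∥ 06 7f f0 a3 09.
Inner hash: sum = 169+200+229+130+219+35+222+6+127+240+163+9 = 1749; mod 256 = 213 → d5.

d5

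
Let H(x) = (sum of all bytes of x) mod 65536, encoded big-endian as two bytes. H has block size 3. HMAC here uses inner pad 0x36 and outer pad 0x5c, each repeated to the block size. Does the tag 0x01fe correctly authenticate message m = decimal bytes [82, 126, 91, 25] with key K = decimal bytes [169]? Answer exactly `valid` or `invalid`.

valid

Key decimal bytes [169] = a9 is 1 byte ≤ B = 3; zero-pad to 3 bytes: K' = a9 00 00.
K' ⊕ ipad = 9f 36 36; K' ⊕ opad = f5 5c 5c.
Inner hash: sum = 159+54+54+82+126+91+25 = 591 → 02 4f.
Outer hash (recomputed tag): sum = 245+92+92+2+79 = 510 → 01 fe.
Recomputed tag = 01fe; claimed = 01fe → match.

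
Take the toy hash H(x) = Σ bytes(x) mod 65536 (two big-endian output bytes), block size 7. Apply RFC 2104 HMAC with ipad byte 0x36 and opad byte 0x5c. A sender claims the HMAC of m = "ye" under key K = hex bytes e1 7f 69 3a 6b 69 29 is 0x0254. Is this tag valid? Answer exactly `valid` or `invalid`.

invalid

Key hex bytes e1 7f 69 3a 6b 69 29 is exactly B = 7 bytes: K' = e1 7f 69 3a 6b 69 29.
K' ⊕ ipad = d7 49 5f 0c 5d 5f 1f; K' ⊕ opad = bd 23 35 66 37 35 75.
Inner hash: sum = 215+73+95+12+93+95+31+121+101 = 836 → 03 44.
Outer hash (recomputed tag): sum = 189+35+53+102+55+53+117+3+68 = 675 → 02 a3.
Recomputed tag = 02a3; claimed = 0254 → mismatch.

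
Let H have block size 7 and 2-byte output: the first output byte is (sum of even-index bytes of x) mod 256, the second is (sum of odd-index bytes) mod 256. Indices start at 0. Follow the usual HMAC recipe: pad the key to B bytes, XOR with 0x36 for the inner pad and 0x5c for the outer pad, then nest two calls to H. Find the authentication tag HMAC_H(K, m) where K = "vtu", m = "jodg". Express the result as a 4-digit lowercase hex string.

87a5

Key "vtu" = 76 74 75 is 3 bytes ≤ B = 7; zero-pad to 7 bytes: K' = 76 74 75 00 00 00 00.
K' ⊕ ipad = 40 42 43 36 36 36 36.  K' ⊕ opad = 2a 28 29 5c 5c 5c 5c.
Inner input = (K'⊕ipad) ∥ m = 40 42 43 36 36 36 36 ∥ 6a 6f 64 67.
Inner hash: even-index sum = 453 mod 256 = 197; odd-index sum = 380 mod 256 = 124 → c5 7c.
Outer input = (K'⊕opad) ∥ inner = 2a 28 29 5c 5c 5c 5c ∥ c5 7c.
Outer hash (tag): even-index sum = 391 mod 256 = 135; odd-index sum = 421 mod 256 = 165 → 87 a5.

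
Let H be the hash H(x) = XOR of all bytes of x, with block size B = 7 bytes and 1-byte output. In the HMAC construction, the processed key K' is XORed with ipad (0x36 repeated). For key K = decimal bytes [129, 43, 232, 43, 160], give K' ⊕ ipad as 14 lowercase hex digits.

Key decimal bytes [129, 43, 232, 43, 160] = 81 2b e8 2b a0 is 5 bytes ≤ B = 7; zero-pad to 7 bytes: K' = 81 2b e8 2b a0 00 00.
XOR each byte with 0x36: 81⊕36=b7, 2b⊕36=1d, e8⊕36=de, 2b⊕36=1d, a0⊕36=96, 00⊕36=36, 00⊕36=36.

b71dde1d963636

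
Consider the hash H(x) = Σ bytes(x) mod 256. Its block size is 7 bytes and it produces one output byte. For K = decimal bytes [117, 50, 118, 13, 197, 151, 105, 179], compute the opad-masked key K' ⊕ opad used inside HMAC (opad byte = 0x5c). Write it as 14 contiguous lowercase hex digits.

Key decimal bytes [117, 50, 118, 13, 197, 151, 105, 179] = 75 32 76 0d c5 97 69 b3 is 8 bytes > B = 7, so hash it first: H(key) = a2, then zero-pad to 7 bytes: K' = a2 00 00 00 00 00 00.
XOR each byte with 0x5c: a2⊕5c=fe, 00⊕5c=5c, 00⊕5c=5c, 00⊕5c=5c, 00⊕5c=5c, 00⊕5c=5c, 00⊕5c=5c.

fe5c5c5c5c5c5c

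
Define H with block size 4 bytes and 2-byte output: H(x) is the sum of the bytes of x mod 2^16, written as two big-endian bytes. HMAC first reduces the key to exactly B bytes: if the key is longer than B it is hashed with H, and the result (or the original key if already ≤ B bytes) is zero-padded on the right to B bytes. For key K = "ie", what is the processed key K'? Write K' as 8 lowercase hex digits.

69650000

Key "ie" = 69 65 is 2 bytes ≤ B = 4; zero-pad to 4 bytes: K' = 69 65 00 00.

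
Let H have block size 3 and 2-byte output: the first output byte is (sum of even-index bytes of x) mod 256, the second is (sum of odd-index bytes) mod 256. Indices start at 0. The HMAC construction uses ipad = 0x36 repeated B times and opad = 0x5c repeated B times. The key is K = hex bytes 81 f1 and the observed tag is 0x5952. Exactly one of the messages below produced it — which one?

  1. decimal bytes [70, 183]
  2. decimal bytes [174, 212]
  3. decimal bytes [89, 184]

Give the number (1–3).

Key hex bytes 81 f1 is 2 bytes ≤ B = 3; zero-pad to 3 bytes: K' = 81 f1 00.
K' ⊕ ipad = b7 c7 36; K' ⊕ opad = dd ad 5c.
m1: inner = H(b7 c7 36 46 b7) = a4 0d; tag = H(dd ad 5c a4 0d) = 4651
m2: inner = H(b7 c7 36 ae d4) = c1 75; tag = H(dd ad 5c c1 75) = ae6e
m3: inner = H(b7 c7 36 59 b8) = a5 20; tag = H(dd ad 5c a5 20) = 5952 ← matches

3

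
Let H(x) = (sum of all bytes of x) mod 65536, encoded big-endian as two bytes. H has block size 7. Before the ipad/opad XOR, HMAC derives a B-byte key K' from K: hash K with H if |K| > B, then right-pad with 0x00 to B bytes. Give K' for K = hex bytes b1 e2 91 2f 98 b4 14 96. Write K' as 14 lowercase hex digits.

04490000000000

|K| = 8 > B = 7, so first hash the key.
H(K): sum = 177+226+145+47+152+180+20+150 = 1097 → 04 49.
Zero-pad H(K) = 04 49 to 7 bytes: K' = 04 49 00 00 00 00 00.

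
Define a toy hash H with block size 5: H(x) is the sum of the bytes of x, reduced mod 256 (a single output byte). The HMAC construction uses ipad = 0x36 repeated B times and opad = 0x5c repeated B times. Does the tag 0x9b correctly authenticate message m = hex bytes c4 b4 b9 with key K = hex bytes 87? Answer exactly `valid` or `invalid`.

invalid

Key hex bytes 87 is 1 byte ≤ B = 5; zero-pad to 5 bytes: K' = 87 00 00 00 00.
K' ⊕ ipad = b1 36 36 36 36; K' ⊕ opad = db 5c 5c 5c 5c.
Inner hash: sum = 177+54+54+54+54+196+180+185 = 954; mod 256 = 186 → ba.
Outer hash (recomputed tag): sum = 219+92+92+92+92+186 = 773; mod 256 = 5 → 05.
Recomputed tag = 05; claimed = 9b → mismatch.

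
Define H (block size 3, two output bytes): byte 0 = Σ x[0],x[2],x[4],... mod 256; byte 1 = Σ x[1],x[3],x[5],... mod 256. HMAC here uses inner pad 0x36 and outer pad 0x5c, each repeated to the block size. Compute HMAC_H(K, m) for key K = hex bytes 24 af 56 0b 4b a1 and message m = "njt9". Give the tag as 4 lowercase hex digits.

44d3

Key hex bytes 24 af 56 0b 4b a1 is 6 bytes > B = 3, so hash it first: H(key) = c5 5b, then zero-pad to 3 bytes: K' = c5 5b 00.
K' ⊕ ipad = f3 6d 36.  K' ⊕ opad = 99 07 5c.
Inner input = (K'⊕ipad) ∥ m = f3 6d 36 ∥ 6e 6a 74 39.
Inner hash: even-index sum = 460 mod 256 = 204; odd-index sum = 335 mod 256 = 79 → cc 4f.
Outer input = (K'⊕opad) ∥ inner = 99 07 5c ∥ cc 4f.
Outer hash (tag): even-index sum = 324 mod 256 = 68; odd-index sum = 211 mod 256 = 211 → 44 d3.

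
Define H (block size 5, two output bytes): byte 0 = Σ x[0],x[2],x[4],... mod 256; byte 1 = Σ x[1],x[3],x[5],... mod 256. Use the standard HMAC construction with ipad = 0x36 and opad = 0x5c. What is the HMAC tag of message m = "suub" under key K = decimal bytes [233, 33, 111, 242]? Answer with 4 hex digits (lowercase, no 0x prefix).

Key decimal bytes [233, 33, 111, 242] = e9 21 6f f2 is 4 bytes ≤ B = 5; zero-pad to 5 bytes: K' = e9 21 6f f2 00.
K' ⊕ ipad = df 17 59 c4 36.  K' ⊕ opad = b5 7d 33 ae 5c.
Inner input = (K'⊕ipad) ∥ m = df 17 59 c4 36 ∥ 73 75 75 62.
Inner hash: even-index sum = 581 mod 256 = 69; odd-index sum = 451 mod 256 = 195 → 45 c3.
Outer input = (K'⊕opad) ∥ inner = b5 7d 33 ae 5c ∥ 45 c3.
Outer hash (tag): even-index sum = 519 mod 256 = 7; odd-index sum = 368 mod 256 = 112 → 07 70.

0770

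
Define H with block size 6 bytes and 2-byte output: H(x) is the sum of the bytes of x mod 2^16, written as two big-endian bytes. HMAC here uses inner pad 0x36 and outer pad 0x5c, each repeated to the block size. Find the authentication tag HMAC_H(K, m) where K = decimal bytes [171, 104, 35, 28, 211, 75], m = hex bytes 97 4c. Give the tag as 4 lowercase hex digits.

Key decimal bytes [171, 104, 35, 28, 211, 75] = ab 68 23 1c d3 4b is exactly B = 6 bytes: K' = ab 68 23 1c d3 4b.
K' ⊕ ipad = 9d 5e 15 2a e5 7d.  K' ⊕ opad = f7 34 7f 40 8f 17.
Inner input = (K'⊕ipad) ∥ m = 9d 5e 15 2a e5 7d ∥ 97 4c.
Inner hash: sum = 157+94+21+42+229+125+151+76 = 895 → 03 7f.
Outer input = (K'⊕opad) ∥ inner = f7 34 7f 40 8f 17 ∥ 03 7f.
Outer hash (tag): sum = 247+52+127+64+143+23+3+127 = 786 → 03 12.

0312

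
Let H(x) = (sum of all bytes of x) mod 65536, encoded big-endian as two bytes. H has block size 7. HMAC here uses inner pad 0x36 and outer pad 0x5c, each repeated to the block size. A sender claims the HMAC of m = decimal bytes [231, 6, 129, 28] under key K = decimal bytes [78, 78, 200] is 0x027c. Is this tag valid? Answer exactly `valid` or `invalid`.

valid

Key decimal bytes [78, 78, 200] = 4e 4e c8 is 3 bytes ≤ B = 7; zero-pad to 7 bytes: K' = 4e 4e c8 00 00 00 00.
K' ⊕ ipad = 78 78 fe 36 36 36 36; K' ⊕ opad = 12 12 94 5c 5c 5c 5c.
Inner hash: sum = 120+120+254+54+54+54+54+231+6+129+28 = 1104 → 04 50.
Outer hash (recomputed tag): sum = 18+18+148+92+92+92+92+4+80 = 636 → 02 7c.
Recomputed tag = 027c; claimed = 027c → match.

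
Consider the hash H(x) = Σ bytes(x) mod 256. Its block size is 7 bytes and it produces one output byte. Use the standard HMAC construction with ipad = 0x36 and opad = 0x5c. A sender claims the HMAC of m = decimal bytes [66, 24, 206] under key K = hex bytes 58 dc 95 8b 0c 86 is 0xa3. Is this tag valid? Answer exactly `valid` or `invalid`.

Key hex bytes 58 dc 95 8b 0c 86 is 6 bytes ≤ B = 7; zero-pad to 7 bytes: K' = 58 dc 95 8b 0c 86 00.
K' ⊕ ipad = 6e ea a3 bd 3a b0 36; K' ⊕ opad = 04 80 c9 d7 50 da 5c.
Inner hash: sum = 110+234+163+189+58+176+54+66+24+206 = 1280; mod 256 = 0 → 00.
Outer hash (recomputed tag): sum = 4+128+201+215+80+218+92+0 = 938; mod 256 = 170 → aa.
Recomputed tag = aa; claimed = a3 → mismatch.

invalid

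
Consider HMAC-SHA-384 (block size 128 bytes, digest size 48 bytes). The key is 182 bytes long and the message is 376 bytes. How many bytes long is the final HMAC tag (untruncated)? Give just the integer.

48

The tag is one SHA-384 digest: 48 bytes.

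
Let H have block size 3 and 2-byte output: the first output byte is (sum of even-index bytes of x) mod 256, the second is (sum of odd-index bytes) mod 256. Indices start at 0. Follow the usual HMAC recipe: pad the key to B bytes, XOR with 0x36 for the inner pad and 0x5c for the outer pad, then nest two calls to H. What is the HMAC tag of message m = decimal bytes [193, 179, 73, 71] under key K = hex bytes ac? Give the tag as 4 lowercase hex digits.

8c26

Key hex bytes ac is 1 byte ≤ B = 3; zero-pad to 3 bytes: K' = ac 00 00.
K' ⊕ ipad = 9a 36 36.  K' ⊕ opad = f0 5c 5c.
Inner input = (K'⊕ipad) ∥ m = 9a 36 36 ∥ c1 b3 49 47.
Inner hash: even-index sum = 458 mod 256 = 202; odd-index sum = 320 mod 256 = 64 → ca 40.
Outer input = (K'⊕opad) ∥ inner = f0 5c 5c ∥ ca 40.
Outer hash (tag): even-index sum = 396 mod 256 = 140; odd-index sum = 294 mod 256 = 38 → 8c 26.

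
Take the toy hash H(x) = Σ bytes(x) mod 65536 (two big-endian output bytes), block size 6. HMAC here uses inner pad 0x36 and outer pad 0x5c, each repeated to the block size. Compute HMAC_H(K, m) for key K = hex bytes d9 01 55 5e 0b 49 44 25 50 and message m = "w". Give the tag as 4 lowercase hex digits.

02c5

Key hex bytes d9 01 55 5e 0b 49 44 25 50 is 9 bytes > B = 6, so hash it first: H(key) = 02 9a, then zero-pad to 6 bytes: K' = 02 9a 00 00 00 00.
K' ⊕ ipad = 34 ac 36 36 36 36.  K' ⊕ opad = 5e c6 5c 5c 5c 5c.
Inner input = (K'⊕ipad) ∥ m = 34 ac 36 36 36 36 ∥ 77.
Inner hash: sum = 52+172+54+54+54+54+119 = 559 → 02 2f.
Outer input = (K'⊕opad) ∥ inner = 5e c6 5c 5c 5c 5c ∥ 02 2f.
Outer hash (tag): sum = 94+198+92+92+92+92+2+47 = 709 → 02 c5.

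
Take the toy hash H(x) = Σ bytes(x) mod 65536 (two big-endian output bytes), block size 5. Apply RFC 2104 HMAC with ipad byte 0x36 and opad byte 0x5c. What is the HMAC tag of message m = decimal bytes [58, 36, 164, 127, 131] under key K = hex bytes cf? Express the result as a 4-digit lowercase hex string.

02db

Key hex bytes cf is 1 byte ≤ B = 5; zero-pad to 5 bytes: K' = cf 00 00 00 00.
K' ⊕ ipad = f9 36 36 36 36.  K' ⊕ opad = 93 5c 5c 5c 5c.
Inner input = (K'⊕ipad) ∥ m = f9 36 36 36 36 ∥ 3a 24 a4 7f 83.
Inner hash: sum = 249+54+54+54+54+58+36+164+127+131 = 981 → 03 d5.
Outer input = (K'⊕opad) ∥ inner = 93 5c 5c 5c 5c ∥ 03 d5.
Outer hash (tag): sum = 147+92+92+92+92+3+213 = 731 → 02 db.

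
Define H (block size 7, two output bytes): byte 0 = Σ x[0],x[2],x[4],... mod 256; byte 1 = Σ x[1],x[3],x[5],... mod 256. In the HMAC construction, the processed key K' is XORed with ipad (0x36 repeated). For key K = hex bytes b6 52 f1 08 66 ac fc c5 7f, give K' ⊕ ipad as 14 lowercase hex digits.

Key hex bytes b6 52 f1 08 66 ac fc c5 7f is 9 bytes > B = 7, so hash it first: H(key) = 88 cb, then zero-pad to 7 bytes: K' = 88 cb 00 00 00 00 00.
XOR each byte with 0x36: 88⊕36=be, cb⊕36=fd, 00⊕36=36, 00⊕36=36, 00⊕36=36, 00⊕36=36, 00⊕36=36.

befd3636363636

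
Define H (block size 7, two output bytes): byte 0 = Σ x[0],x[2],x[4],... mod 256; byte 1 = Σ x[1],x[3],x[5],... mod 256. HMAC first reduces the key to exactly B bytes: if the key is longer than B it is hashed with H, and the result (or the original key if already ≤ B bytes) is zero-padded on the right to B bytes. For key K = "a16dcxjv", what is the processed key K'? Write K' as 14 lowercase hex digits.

|K| = 8 > B = 7, so first hash the key.
H(K): even-index sum = 356 mod 256 = 100; odd-index sum = 387 mod 256 = 131 → 64 83.
Zero-pad H(K) = 64 83 to 7 bytes: K' = 64 83 00 00 00 00 00.

64830000000000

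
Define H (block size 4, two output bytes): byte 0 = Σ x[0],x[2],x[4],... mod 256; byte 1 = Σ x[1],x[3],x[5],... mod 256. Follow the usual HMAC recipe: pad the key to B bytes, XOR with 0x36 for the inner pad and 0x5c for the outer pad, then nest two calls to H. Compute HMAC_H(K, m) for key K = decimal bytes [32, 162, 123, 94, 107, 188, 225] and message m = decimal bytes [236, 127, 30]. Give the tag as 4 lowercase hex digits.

287b

Key decimal bytes [32, 162, 123, 94, 107, 188, 225] = 20 a2 7b 5e 6b bc e1 is 7 bytes > B = 4, so hash it first: H(key) = e7 bc, then zero-pad to 4 bytes: K' = e7 bc 00 00.
K' ⊕ ipad = d1 8a 36 36.  K' ⊕ opad = bb e0 5c 5c.
Inner input = (K'⊕ipad) ∥ m = d1 8a 36 36 ∥ ec 7f 1e.
Inner hash: even-index sum = 529 mod 256 = 17; odd-index sum = 319 mod 256 = 63 → 11 3f.
Outer input = (K'⊕opad) ∥ inner = bb e0 5c 5c ∥ 11 3f.
Outer hash (tag): even-index sum = 296 mod 256 = 40; odd-index sum = 379 mod 256 = 123 → 28 7b.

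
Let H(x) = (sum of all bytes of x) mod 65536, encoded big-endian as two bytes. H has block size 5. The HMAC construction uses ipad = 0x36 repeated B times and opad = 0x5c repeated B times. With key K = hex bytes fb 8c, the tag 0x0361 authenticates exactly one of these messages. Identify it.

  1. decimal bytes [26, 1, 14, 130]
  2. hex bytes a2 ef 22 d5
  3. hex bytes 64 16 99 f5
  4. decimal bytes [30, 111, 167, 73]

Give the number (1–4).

1

Key hex bytes fb 8c is 2 bytes ≤ B = 5; zero-pad to 5 bytes: K' = fb 8c 00 00 00.
K' ⊕ ipad = cd ba 36 36 36; K' ⊕ opad = a7 d0 5c 5c 5c.
m1: inner = H(cd ba 36 36 36 1a 01 0e 82) = 02 d4; tag = H(a7 d0 5c 5c 5c 02 d4) = 0361 ← matches
m2: inner = H(cd ba 36 36 36 a2 ef 22 d5) = 04 b1; tag = H(a7 d0 5c 5c 5c 04 b1) = 0340
m3: inner = H(cd ba 36 36 36 64 16 99 f5) = 04 31; tag = H(a7 d0 5c 5c 5c 04 31) = 02c0
m4: inner = H(cd ba 36 36 36 1e 6f a7 49) = 03 a6; tag = H(a7 d0 5c 5c 5c 03 a6) = 0334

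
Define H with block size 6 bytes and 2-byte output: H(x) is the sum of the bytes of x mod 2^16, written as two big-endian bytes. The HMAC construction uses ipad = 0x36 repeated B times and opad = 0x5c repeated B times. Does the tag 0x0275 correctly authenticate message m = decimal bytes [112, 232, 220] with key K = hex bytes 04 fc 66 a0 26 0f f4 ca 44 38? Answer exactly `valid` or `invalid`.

Key hex bytes 04 fc 66 a0 26 0f f4 ca 44 38 is 10 bytes > B = 6, so hash it first: H(key) = 04 75, then zero-pad to 6 bytes: K' = 04 75 00 00 00 00.
K' ⊕ ipad = 32 43 36 36 36 36; K' ⊕ opad = 58 29 5c 5c 5c 5c.
Inner hash: sum = 50+67+54+54+54+54+112+232+220 = 897 → 03 81.
Outer hash (recomputed tag): sum = 88+41+92+92+92+92+3+129 = 629 → 02 75.
Recomputed tag = 0275; claimed = 0275 → match.

valid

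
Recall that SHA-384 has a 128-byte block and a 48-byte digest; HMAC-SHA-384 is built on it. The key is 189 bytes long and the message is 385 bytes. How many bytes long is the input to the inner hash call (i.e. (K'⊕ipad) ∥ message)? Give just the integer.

Key is 189 > 128 bytes, so it is hashed to 48 bytes then zero-padded to 128: |K'| = 128.
Inner input = (K'⊕ipad) ∥ m → 128 + 385 = 513 bytes.

513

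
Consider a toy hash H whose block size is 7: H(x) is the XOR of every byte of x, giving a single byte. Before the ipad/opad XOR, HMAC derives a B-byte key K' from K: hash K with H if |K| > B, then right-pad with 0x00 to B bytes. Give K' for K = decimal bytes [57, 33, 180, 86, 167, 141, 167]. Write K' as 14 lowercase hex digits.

Key decimal bytes [57, 33, 180, 86, 167, 141, 167] = 39 21 b4 56 a7 8d a7 is exactly B = 7 bytes: K' = 39 21 b4 56 a7 8d a7.

3921b456a78da7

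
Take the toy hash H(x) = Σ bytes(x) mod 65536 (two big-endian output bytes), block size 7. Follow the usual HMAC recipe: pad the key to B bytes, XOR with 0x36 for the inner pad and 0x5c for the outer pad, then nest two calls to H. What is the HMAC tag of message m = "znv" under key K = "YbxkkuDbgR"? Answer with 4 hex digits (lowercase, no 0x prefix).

033b

Key "YbxkkuDbgR" = 59 62 78 6b 6b 75 44 62 67 52 is 10 bytes > B = 7, so hash it first: H(key) = 03 dd, then zero-pad to 7 bytes: K' = 03 dd 00 00 00 00 00.
K' ⊕ ipad = 35 eb 36 36 36 36 36.  K' ⊕ opad = 5f 81 5c 5c 5c 5c 5c.
Inner input = (K'⊕ipad) ∥ m = 35 eb 36 36 36 36 36 ∥ 7a 6e 76.
Inner hash: sum = 53+235+54+54+54+54+54+122+110+118 = 908 → 03 8c.
Outer input = (K'⊕opad) ∥ inner = 5f 81 5c 5c 5c 5c 5c ∥ 03 8c.
Outer hash (tag): sum = 95+129+92+92+92+92+92+3+140 = 827 → 03 3b.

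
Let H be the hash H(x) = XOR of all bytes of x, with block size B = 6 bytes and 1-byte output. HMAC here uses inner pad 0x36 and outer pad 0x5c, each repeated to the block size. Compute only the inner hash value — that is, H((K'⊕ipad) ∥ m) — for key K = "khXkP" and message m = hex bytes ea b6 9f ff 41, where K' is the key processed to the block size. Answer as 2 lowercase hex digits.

1d

Key "khXkP" = 6b 68 58 6b 50 is 5 bytes ≤ B = 6; zero-pad to 6 bytes: K' = 6b 68 58 6b 50 00.
K' ⊕ ipad = 5d 5e 6e 5d 66 36.
Inner input = 5d 5e 6e 5d 66 36 ∥ ea b6 9f ff 41.
Inner hash: XOR 5d⊕5e⊕6e⊕5d⊕66⊕36⊕ea⊕b6⊕9f⊕ff⊕41 = 1d.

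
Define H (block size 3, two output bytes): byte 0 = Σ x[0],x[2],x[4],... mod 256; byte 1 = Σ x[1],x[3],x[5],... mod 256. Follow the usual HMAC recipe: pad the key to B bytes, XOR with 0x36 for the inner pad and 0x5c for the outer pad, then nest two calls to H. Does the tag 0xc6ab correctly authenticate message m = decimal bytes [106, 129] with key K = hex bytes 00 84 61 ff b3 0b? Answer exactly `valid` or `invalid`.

Key hex bytes 00 84 61 ff b3 0b is 6 bytes > B = 3, so hash it first: H(key) = 14 8e, then zero-pad to 3 bytes: K' = 14 8e 00.
K' ⊕ ipad = 22 b8 36; K' ⊕ opad = 48 d2 5c.
Inner hash: even-index sum = 217 mod 256 = 217; odd-index sum = 290 mod 256 = 34 → d9 22.
Outer hash (recomputed tag): even-index sum = 198 mod 256 = 198; odd-index sum = 427 mod 256 = 171 → c6 ab.
Recomputed tag = c6ab; claimed = c6ab → match.

valid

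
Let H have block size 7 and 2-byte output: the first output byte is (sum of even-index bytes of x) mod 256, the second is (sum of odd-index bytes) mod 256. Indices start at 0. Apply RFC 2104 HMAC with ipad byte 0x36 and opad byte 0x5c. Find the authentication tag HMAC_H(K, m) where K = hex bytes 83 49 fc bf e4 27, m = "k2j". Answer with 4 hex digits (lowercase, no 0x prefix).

812c

Key hex bytes 83 49 fc bf e4 27 is 6 bytes ≤ B = 7; zero-pad to 7 bytes: K' = 83 49 fc bf e4 27 00.
K' ⊕ ipad = b5 7f ca 89 d2 11 36.  K' ⊕ opad = df 15 a0 e3 b8 7b 5c.
Inner input = (K'⊕ipad) ∥ m = b5 7f ca 89 d2 11 36 ∥ 6b 32 6a.
Inner hash: even-index sum = 697 mod 256 = 185; odd-index sum = 494 mod 256 = 238 → b9 ee.
Outer input = (K'⊕opad) ∥ inner = df 15 a0 e3 b8 7b 5c ∥ b9 ee.
Outer hash (tag): even-index sum = 897 mod 256 = 129; odd-index sum = 556 mod 256 = 44 → 81 2c.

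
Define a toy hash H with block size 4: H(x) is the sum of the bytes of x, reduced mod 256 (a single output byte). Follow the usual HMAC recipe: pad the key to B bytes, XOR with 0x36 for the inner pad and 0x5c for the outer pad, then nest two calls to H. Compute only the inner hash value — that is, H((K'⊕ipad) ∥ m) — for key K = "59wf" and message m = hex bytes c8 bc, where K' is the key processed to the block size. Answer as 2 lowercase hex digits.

Key "59wf" = 35 39 77 66 is exactly B = 4 bytes: K' = 35 39 77 66.
K' ⊕ ipad = 03 0f 41 50.
Inner input = 03 0f 41 50 ∥ c8 bc.
Inner hash: sum = 3+15+65+80+200+188 = 551; mod 256 = 39 → 27.

27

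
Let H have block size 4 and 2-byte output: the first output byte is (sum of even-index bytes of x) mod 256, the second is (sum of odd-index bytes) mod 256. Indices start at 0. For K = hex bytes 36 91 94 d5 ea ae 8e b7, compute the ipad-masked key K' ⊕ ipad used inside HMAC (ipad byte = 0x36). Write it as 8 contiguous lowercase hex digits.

74fd3636

Key hex bytes 36 91 94 d5 ea ae 8e b7 is 8 bytes > B = 4, so hash it first: H(key) = 42 cb, then zero-pad to 4 bytes: K' = 42 cb 00 00.
XOR each byte with 0x36: 42⊕36=74, cb⊕36=fd, 00⊕36=36, 00⊕36=36.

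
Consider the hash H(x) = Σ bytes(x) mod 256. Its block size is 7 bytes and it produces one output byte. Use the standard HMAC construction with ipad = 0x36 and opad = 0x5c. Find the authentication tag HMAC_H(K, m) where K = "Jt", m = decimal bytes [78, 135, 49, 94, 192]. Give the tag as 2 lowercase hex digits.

fa

Key "Jt" = 4a 74 is 2 bytes ≤ B = 7; zero-pad to 7 bytes: K' = 4a 74 00 00 00 00 00.
K' ⊕ ipad = 7c 42 36 36 36 36 36.  K' ⊕ opad = 16 28 5c 5c 5c 5c 5c.
Inner input = (K'⊕ipad) ∥ m = 7c 42 36 36 36 36 36 ∥ 4e 87 31 5e c0.
Inner hash: sum = 124+66+54+54+54+54+54+78+135+49+94+192 = 1008; mod 256 = 240 → f0.
Outer input = (K'⊕opad) ∥ inner = 16 28 5c 5c 5c 5c 5c ∥ f0.
Outer hash (tag): sum = 22+40+92+92+92+92+92+240 = 762; mod 256 = 250 → fa.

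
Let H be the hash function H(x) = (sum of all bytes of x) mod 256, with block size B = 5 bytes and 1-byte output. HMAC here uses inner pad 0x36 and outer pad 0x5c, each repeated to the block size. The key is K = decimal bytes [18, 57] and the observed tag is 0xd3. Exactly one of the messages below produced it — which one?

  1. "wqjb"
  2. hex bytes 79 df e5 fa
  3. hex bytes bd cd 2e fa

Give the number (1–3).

2

Key decimal bytes [18, 57] = 12 39 is 2 bytes ≤ B = 5; zero-pad to 5 bytes: K' = 12 39 00 00 00.
K' ⊕ ipad = 24 0f 36 36 36; K' ⊕ opad = 4e 65 5c 5c 5c.
m1: inner = H(24 0f 36 36 36 77 71 6a 62) = 89; tag = H(4e 65 5c 5c 5c 89) = 50
m2: inner = H(24 0f 36 36 36 79 df e5 fa) = 0c; tag = H(4e 65 5c 5c 5c 0c) = d3 ← matches
m3: inner = H(24 0f 36 36 36 bd cd 2e fa) = 87; tag = H(4e 65 5c 5c 5c 87) = 4e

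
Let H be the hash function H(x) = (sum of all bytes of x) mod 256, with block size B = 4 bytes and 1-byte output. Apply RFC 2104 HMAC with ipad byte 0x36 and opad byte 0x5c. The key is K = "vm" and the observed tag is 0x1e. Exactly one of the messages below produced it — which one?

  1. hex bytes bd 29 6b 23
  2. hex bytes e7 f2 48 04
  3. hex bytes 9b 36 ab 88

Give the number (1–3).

Key "vm" = 76 6d is 2 bytes ≤ B = 4; zero-pad to 4 bytes: K' = 76 6d 00 00.
K' ⊕ ipad = 40 5b 36 36; K' ⊕ opad = 2a 31 5c 5c.
m1: inner = H(40 5b 36 36 bd 29 6b 23) = 7b; tag = H(2a 31 5c 5c 7b) = 8e
m2: inner = H(40 5b 36 36 e7 f2 48 04) = 2c; tag = H(2a 31 5c 5c 2c) = 3f
m3: inner = H(40 5b 36 36 9b 36 ab 88) = 0b; tag = H(2a 31 5c 5c 0b) = 1e ← matches

3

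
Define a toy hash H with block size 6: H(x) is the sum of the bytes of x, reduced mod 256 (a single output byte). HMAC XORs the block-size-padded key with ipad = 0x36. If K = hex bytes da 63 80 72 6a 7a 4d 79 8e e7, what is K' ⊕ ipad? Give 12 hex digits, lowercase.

783636363636

Key hex bytes da 63 80 72 6a 7a 4d 79 8e e7 is 10 bytes > B = 6, so hash it first: H(key) = 4e, then zero-pad to 6 bytes: K' = 4e 00 00 00 00 00.
XOR each byte with 0x36: 4e⊕36=78, 00⊕36=36, 00⊕36=36, 00⊕36=36, 00⊕36=36, 00⊕36=36.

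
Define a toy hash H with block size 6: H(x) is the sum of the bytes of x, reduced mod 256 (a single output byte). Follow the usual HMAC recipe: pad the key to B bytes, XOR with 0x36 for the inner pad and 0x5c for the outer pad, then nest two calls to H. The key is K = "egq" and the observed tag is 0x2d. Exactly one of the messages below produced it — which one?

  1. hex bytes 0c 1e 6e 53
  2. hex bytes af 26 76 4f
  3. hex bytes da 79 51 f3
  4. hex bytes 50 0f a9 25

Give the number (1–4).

Key "egq" = 65 67 71 is 3 bytes ≤ B = 6; zero-pad to 6 bytes: K' = 65 67 71 00 00 00.
K' ⊕ ipad = 53 51 47 36 36 36; K' ⊕ opad = 39 3b 2d 5c 5c 5c.
m1: inner = H(53 51 47 36 36 36 0c 1e 6e 53) = 78; tag = H(39 3b 2d 5c 5c 5c 78) = 2d ← matches
m2: inner = H(53 51 47 36 36 36 af 26 76 4f) = 27; tag = H(39 3b 2d 5c 5c 5c 27) = dc
m3: inner = H(53 51 47 36 36 36 da 79 51 f3) = 24; tag = H(39 3b 2d 5c 5c 5c 24) = d9
m4: inner = H(53 51 47 36 36 36 50 0f a9 25) = ba; tag = H(39 3b 2d 5c 5c 5c ba) = 6f

1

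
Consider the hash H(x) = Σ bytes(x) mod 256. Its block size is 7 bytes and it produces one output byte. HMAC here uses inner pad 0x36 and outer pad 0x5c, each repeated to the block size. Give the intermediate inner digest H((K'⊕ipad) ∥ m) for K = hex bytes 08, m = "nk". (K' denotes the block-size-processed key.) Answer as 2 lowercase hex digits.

Key hex bytes 08 is 1 byte ≤ B = 7; zero-pad to 7 bytes: K' = 08 00 00 00 00 00 00.
K' ⊕ ipad = 3e 36 36 36 36 36 36.
Inner input = 3e 36 36 36 36 36 36 ∥ 6e 6b.
Inner hash: sum = 62+54+54+54+54+54+54+110+107 = 603; mod 256 = 91 → 5b.

5b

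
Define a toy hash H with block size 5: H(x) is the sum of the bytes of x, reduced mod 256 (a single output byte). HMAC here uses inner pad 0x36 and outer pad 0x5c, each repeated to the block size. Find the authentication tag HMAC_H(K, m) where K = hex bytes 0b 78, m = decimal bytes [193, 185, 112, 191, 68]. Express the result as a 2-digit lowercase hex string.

a9

Key hex bytes 0b 78 is 2 bytes ≤ B = 5; zero-pad to 5 bytes: K' = 0b 78 00 00 00.
K' ⊕ ipad = 3d 4e 36 36 36.  K' ⊕ opad = 57 24 5c 5c 5c.
Inner input = (K'⊕ipad) ∥ m = 3d 4e 36 36 36 ∥ c1 b9 70 bf 44.
Inner hash: sum = 61+78+54+54+54+193+185+112+191+68 = 1050; mod 256 = 26 → 1a.
Outer input = (K'⊕opad) ∥ inner = 57 24 5c 5c 5c ∥ 1a.
Outer hash (tag): sum = 87+36+92+92+92+26 = 425; mod 256 = 169 → a9.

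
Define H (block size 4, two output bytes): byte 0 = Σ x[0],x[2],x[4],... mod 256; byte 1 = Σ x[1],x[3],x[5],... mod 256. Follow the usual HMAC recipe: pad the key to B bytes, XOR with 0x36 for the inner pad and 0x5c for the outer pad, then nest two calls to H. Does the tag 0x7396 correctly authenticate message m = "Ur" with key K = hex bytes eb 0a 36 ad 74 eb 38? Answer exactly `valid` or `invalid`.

Key hex bytes eb 0a 36 ad 74 eb 38 is 7 bytes > B = 4, so hash it first: H(key) = cd a2, then zero-pad to 4 bytes: K' = cd a2 00 00.
K' ⊕ ipad = fb 94 36 36; K' ⊕ opad = 91 fe 5c 5c.
Inner hash: even-index sum = 390 mod 256 = 134; odd-index sum = 316 mod 256 = 60 → 86 3c.
Outer hash (recomputed tag): even-index sum = 371 mod 256 = 115; odd-index sum = 406 mod 256 = 150 → 73 96.
Recomputed tag = 7396; claimed = 7396 → match.

valid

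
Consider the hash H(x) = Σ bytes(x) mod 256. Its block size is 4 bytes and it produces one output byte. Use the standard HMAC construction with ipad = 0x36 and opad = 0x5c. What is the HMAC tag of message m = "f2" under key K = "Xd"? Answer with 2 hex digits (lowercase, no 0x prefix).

b8

Key "Xd" = 58 64 is 2 bytes ≤ B = 4; zero-pad to 4 bytes: K' = 58 64 00 00.
K' ⊕ ipad = 6e 52 36 36.  K' ⊕ opad = 04 38 5c 5c.
Inner input = (K'⊕ipad) ∥ m = 6e 52 36 36 ∥ 66 32.
Inner hash: sum = 110+82+54+54+102+50 = 452; mod 256 = 196 → c4.
Outer input = (K'⊕opad) ∥ inner = 04 38 5c 5c ∥ c4.
Outer hash (tag): sum = 4+56+92+92+196 = 440; mod 256 = 184 → b8.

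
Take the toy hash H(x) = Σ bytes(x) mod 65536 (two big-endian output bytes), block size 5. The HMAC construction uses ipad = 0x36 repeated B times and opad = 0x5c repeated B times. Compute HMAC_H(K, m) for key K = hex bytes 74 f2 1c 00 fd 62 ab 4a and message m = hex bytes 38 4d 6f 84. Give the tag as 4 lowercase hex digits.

Key hex bytes 74 f2 1c 00 fd 62 ab 4a is 8 bytes > B = 5, so hash it first: H(key) = 03 d6, then zero-pad to 5 bytes: K' = 03 d6 00 00 00.
K' ⊕ ipad = 35 e0 36 36 36.  K' ⊕ opad = 5f 8a 5c 5c 5c.
Inner input = (K'⊕ipad) ∥ m = 35 e0 36 36 36 ∥ 38 4d 6f 84.
Inner hash: sum = 53+224+54+54+54+56+77+111+132 = 815 → 03 2f.
Outer input = (K'⊕opad) ∥ inner = 5f 8a 5c 5c 5c ∥ 03 2f.
Outer hash (tag): sum = 95+138+92+92+92+3+47 = 559 → 02 2f.

022f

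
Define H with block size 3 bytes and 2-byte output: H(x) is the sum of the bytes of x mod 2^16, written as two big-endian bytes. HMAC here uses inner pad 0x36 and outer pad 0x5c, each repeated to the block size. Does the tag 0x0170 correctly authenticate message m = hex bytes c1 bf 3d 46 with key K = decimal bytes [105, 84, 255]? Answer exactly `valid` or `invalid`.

valid

Key decimal bytes [105, 84, 255] = 69 54 ff is exactly B = 3 bytes: K' = 69 54 ff.
K' ⊕ ipad = 5f 62 c9; K' ⊕ opad = 35 08 a3.
Inner hash: sum = 95+98+201+193+191+61+70 = 909 → 03 8d.
Outer hash (recomputed tag): sum = 53+8+163+3+141 = 368 → 01 70.
Recomputed tag = 0170; claimed = 0170 → match.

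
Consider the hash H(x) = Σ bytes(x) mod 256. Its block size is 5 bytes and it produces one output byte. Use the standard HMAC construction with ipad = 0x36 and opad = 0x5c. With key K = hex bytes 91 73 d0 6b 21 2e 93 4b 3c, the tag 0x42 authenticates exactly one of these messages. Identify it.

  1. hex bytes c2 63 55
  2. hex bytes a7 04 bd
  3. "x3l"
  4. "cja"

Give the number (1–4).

Key hex bytes 91 73 d0 6b 21 2e 93 4b 3c is 9 bytes > B = 5, so hash it first: H(key) = a8, then zero-pad to 5 bytes: K' = a8 00 00 00 00.
K' ⊕ ipad = 9e 36 36 36 36; K' ⊕ opad = f4 5c 5c 5c 5c.
m1: inner = H(9e 36 36 36 36 c2 63 55) = f0; tag = H(f4 5c 5c 5c 5c f0) = 54
m2: inner = H(9e 36 36 36 36 a7 04 bd) = de; tag = H(f4 5c 5c 5c 5c de) = 42 ← matches
m3: inner = H(9e 36 36 36 36 78 33 6c) = 8d; tag = H(f4 5c 5c 5c 5c 8d) = f1
m4: inner = H(9e 36 36 36 36 63 6a 61) = a4; tag = H(f4 5c 5c 5c 5c a4) = 08

2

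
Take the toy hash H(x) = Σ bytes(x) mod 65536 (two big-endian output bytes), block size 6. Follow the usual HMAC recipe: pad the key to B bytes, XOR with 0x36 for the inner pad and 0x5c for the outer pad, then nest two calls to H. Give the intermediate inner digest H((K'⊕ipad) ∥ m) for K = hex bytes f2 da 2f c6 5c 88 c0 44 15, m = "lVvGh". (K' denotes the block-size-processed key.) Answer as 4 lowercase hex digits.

0379

Key hex bytes f2 da 2f c6 5c 88 c0 44 15 is 9 bytes > B = 6, so hash it first: H(key) = 04 be, then zero-pad to 6 bytes: K' = 04 be 00 00 00 00.
K' ⊕ ipad = 32 88 36 36 36 36.
Inner input = 32 88 36 36 36 36 ∥ 6c 56 76 47 68.
Inner hash: sum = 50+136+54+54+54+54+108+86+118+71+104 = 889 → 03 79.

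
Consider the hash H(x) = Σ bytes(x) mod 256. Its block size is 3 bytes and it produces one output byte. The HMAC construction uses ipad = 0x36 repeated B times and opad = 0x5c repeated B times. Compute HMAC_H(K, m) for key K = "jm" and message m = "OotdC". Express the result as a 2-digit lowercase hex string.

89

Key "jm" = 6a 6d is 2 bytes ≤ B = 3; zero-pad to 3 bytes: K' = 6a 6d 00.
K' ⊕ ipad = 5c 5b 36.  K' ⊕ opad = 36 31 5c.
Inner input = (K'⊕ipad) ∥ m = 5c 5b 36 ∥ 4f 6f 74 64 43.
Inner hash: sum = 92+91+54+79+111+116+100+67 = 710; mod 256 = 198 → c6.
Outer input = (K'⊕opad) ∥ inner = 36 31 5c ∥ c6.
Outer hash (tag): sum = 54+49+92+198 = 393; mod 256 = 137 → 89.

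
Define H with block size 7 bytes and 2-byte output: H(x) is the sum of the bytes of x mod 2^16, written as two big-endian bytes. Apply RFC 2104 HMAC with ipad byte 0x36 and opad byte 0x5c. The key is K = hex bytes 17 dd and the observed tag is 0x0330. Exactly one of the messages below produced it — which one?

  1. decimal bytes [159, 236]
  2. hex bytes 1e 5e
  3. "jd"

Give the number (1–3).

Key hex bytes 17 dd is 2 bytes ≤ B = 7; zero-pad to 7 bytes: K' = 17 dd 00 00 00 00 00.
K' ⊕ ipad = 21 eb 36 36 36 36 36; K' ⊕ opad = 4b 81 5c 5c 5c 5c 5c.
m1: inner = H(21 eb 36 36 36 36 36 9f ec) = 03 a5; tag = H(4b 81 5c 5c 5c 5c 5c 03 a5) = 0340
m2: inner = H(21 eb 36 36 36 36 36 1e 5e) = 02 96; tag = H(4b 81 5c 5c 5c 5c 5c 02 96) = 0330 ← matches
m3: inner = H(21 eb 36 36 36 36 36 6a 64) = 02 e8; tag = H(4b 81 5c 5c 5c 5c 5c 02 e8) = 0382

2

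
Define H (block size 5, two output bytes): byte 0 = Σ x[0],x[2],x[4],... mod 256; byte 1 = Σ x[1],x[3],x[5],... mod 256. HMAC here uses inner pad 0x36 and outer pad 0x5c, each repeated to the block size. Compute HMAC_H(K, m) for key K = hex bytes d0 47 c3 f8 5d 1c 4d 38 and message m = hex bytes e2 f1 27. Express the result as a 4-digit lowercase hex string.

fd93

Key hex bytes d0 47 c3 f8 5d 1c 4d 38 is 8 bytes > B = 5, so hash it first: H(key) = 3d 93, then zero-pad to 5 bytes: K' = 3d 93 00 00 00.
K' ⊕ ipad = 0b a5 36 36 36.  K' ⊕ opad = 61 cf 5c 5c 5c.
Inner input = (K'⊕ipad) ∥ m = 0b a5 36 36 36 ∥ e2 f1 27.
Inner hash: even-index sum = 360 mod 256 = 104; odd-index sum = 484 mod 256 = 228 → 68 e4.
Outer input = (K'⊕opad) ∥ inner = 61 cf 5c 5c 5c ∥ 68 e4.
Outer hash (tag): even-index sum = 509 mod 256 = 253; odd-index sum = 403 mod 256 = 147 → fd 93.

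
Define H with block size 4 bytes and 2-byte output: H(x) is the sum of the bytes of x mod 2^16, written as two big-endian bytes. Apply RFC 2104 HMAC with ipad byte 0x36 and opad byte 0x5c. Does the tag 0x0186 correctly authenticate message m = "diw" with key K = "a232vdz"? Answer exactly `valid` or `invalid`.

Key "a232vdz" = 61 32 33 32 76 64 7a is 7 bytes > B = 4, so hash it first: H(key) = 02 4c, then zero-pad to 4 bytes: K' = 02 4c 00 00.
K' ⊕ ipad = 34 7a 36 36; K' ⊕ opad = 5e 10 5c 5c.
Inner hash: sum = 52+122+54+54+100+105+119 = 606 → 02 5e.
Outer hash (recomputed tag): sum = 94+16+92+92+2+94 = 390 → 01 86.
Recomputed tag = 0186; claimed = 0186 → match.

valid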